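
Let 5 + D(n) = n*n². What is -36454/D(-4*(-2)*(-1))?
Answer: 3314/47 ≈ 70.511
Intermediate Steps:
D(n) = -5 + n³ (D(n) = -5 + n*n² = -5 + n³)
-36454/D(-4*(-2)*(-1)) = -36454/(-5 + (-4*(-2)*(-1))³) = -36454/(-5 + (8*(-1))³) = -36454/(-5 + (-8)³) = -36454/(-5 - 512) = -36454/(-517) = -36454*(-1/517) = 3314/47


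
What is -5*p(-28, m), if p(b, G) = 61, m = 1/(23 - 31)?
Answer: -305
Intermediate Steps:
m = -1/8 (m = 1/(-8) = -1/8 ≈ -0.12500)
-5*p(-28, m) = -5*61 = -305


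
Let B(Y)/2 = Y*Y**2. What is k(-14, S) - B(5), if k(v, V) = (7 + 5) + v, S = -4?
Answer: -252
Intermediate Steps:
k(v, V) = 12 + v
B(Y) = 2*Y**3 (B(Y) = 2*(Y*Y**2) = 2*Y**3)
k(-14, S) - B(5) = (12 - 14) - 2*5**3 = -2 - 2*125 = -2 - 1*250 = -2 - 250 = -252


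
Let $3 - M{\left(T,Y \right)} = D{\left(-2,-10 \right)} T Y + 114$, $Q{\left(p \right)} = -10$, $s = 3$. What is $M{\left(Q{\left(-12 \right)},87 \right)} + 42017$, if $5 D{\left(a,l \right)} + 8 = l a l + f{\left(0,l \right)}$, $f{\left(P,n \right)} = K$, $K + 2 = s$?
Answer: $5888$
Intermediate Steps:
$K = 1$ ($K = -2 + 3 = 1$)
$f{\left(P,n \right)} = 1$
$D{\left(a,l \right)} = - \frac{7}{5} + \frac{a l^{2}}{5}$ ($D{\left(a,l \right)} = - \frac{8}{5} + \frac{l a l + 1}{5} = - \frac{8}{5} + \frac{a l l + 1}{5} = - \frac{8}{5} + \frac{a l^{2} + 1}{5} = - \frac{8}{5} + \frac{1 + a l^{2}}{5} = - \frac{8}{5} + \left(\frac{1}{5} + \frac{a l^{2}}{5}\right) = - \frac{7}{5} + \frac{a l^{2}}{5}$)
$M{\left(T,Y \right)} = -111 + \frac{207 T Y}{5}$ ($M{\left(T,Y \right)} = 3 - \left(\left(- \frac{7}{5} + \frac{1}{5} \left(-2\right) \left(-10\right)^{2}\right) T Y + 114\right) = 3 - \left(\left(- \frac{7}{5} + \frac{1}{5} \left(-2\right) 100\right) T Y + 114\right) = 3 - \left(\left(- \frac{7}{5} - 40\right) T Y + 114\right) = 3 - \left(- \frac{207 T}{5} Y + 114\right) = 3 - \left(- \frac{207 T Y}{5} + 114\right) = 3 - \left(114 - \frac{207 T Y}{5}\right) = 3 + \left(-114 + \frac{207 T Y}{5}\right) = -111 + \frac{207 T Y}{5}$)
$M{\left(Q{\left(-12 \right)},87 \right)} + 42017 = \left(-111 + \frac{207}{5} \left(-10\right) 87\right) + 42017 = \left(-111 - 36018\right) + 42017 = -36129 + 42017 = 5888$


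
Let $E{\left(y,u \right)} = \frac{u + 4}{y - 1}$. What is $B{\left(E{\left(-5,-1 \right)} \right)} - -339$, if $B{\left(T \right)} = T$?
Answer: $\frac{677}{2} \approx 338.5$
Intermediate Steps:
$E{\left(y,u \right)} = \frac{4 + u}{-1 + y}$
$B{\left(E{\left(-5,-1 \right)} \right)} - -339 = \frac{4 - 1}{-1 - 5} - -339 = \frac{1}{-6} \cdot 3 + 339 = \left(- \frac{1}{6}\right) 3 + 339 = - \frac{1}{2} + 339 = \frac{677}{2}$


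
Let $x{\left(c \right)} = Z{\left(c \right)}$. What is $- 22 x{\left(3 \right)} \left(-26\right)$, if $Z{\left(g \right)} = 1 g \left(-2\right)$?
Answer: $-3432$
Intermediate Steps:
$Z{\left(g \right)} = - 2 g$ ($Z{\left(g \right)} = g \left(-2\right) = - 2 g$)
$x{\left(c \right)} = - 2 c$
$- 22 x{\left(3 \right)} \left(-26\right) = - 22 \left(\left(-2\right) 3\right) \left(-26\right) = \left(-22\right) \left(-6\right) \left(-26\right) = 132 \left(-26\right) = -3432$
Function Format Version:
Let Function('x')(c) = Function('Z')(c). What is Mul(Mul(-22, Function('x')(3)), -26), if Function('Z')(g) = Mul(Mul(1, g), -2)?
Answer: -3432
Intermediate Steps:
Function('Z')(g) = Mul(-2, g) (Function('Z')(g) = Mul(g, -2) = Mul(-2, g))
Function('x')(c) = Mul(-2, c)
Mul(Mul(-22, Function('x')(3)), -26) = Mul(Mul(-22, Mul(-2, 3)), -26) = Mul(Mul(-22, -6), -26) = Mul(132, -26) = -3432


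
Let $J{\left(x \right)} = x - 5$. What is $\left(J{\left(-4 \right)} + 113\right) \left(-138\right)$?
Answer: $-14352$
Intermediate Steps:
$J{\left(x \right)} = -5 + x$
$\left(J{\left(-4 \right)} + 113\right) \left(-138\right) = \left(\left(-5 - 4\right) + 113\right) \left(-138\right) = \left(-9 + 113\right) \left(-138\right) = 104 \left(-138\right) = -14352$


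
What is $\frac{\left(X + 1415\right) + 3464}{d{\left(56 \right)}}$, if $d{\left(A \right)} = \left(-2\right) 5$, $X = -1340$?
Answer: $- \frac{3539}{10} \approx -353.9$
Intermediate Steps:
$d{\left(A \right)} = -10$
$\frac{\left(X + 1415\right) + 3464}{d{\left(56 \right)}} = \frac{\left(-1340 + 1415\right) + 3464}{-10} = \left(75 + 3464\right) \left(- \frac{1}{10}\right) = 3539 \left(- \frac{1}{10}\right) = - \frac{3539}{10}$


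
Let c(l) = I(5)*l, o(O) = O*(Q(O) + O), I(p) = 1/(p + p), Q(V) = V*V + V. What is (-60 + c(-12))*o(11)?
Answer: -481338/5 ≈ -96268.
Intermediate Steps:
Q(V) = V + V² (Q(V) = V² + V = V + V²)
I(p) = 1/(2*p)
o(O) = O*(O + O*(1 + O)) (o(O) = O*(O*(1 + O) + O) = O*(O + O*(1 + O)))
c(l) = l/10 (c(l) = ((½)/5)*l = ((½)*(⅕))*l = l/10)
(-60 + c(-12))*o(11) = (-60 + (⅒)*(-12))*(11²*(2 + 11)) = (-60 - 6/5)*(121*13) = -306/5*1573 = -481338/5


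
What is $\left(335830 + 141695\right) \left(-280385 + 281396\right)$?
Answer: $482777775$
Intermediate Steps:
$\left(335830 + 141695\right) \left(-280385 + 281396\right) = 477525 \cdot 1011 = 482777775$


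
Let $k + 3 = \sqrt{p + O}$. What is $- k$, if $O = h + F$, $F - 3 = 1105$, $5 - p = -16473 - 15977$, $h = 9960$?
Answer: $3 - \sqrt{43523} \approx -205.62$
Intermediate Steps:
$p = 32455$ ($p = 5 - \left(-16473 - 15977\right) = 5 - -32450 = 5 + 32450 = 32455$)
$F = 1108$ ($F = 3 + 1105 = 1108$)
$O = 11068$ ($O = 9960 + 1108 = 11068$)
$k = -3 + \sqrt{43523}$ ($k = -3 + \sqrt{32455 + 11068} = -3 + \sqrt{43523} \approx 205.62$)
$- k = - (-3 + \sqrt{43523}) = 3 - \sqrt{43523}$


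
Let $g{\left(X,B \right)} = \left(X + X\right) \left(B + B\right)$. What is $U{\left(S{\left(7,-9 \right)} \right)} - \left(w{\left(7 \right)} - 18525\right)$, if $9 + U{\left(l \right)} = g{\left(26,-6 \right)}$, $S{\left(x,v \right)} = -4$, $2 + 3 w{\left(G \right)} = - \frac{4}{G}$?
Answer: $\frac{125250}{7} \approx 17893.0$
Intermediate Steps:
$w{\left(G \right)} = - \frac{2}{3} - \frac{4}{3 G}$ ($w{\left(G \right)} = - \frac{2}{3} + \frac{\left(-4\right) \frac{1}{G}}{3} = - \frac{2}{3} - \frac{4}{3 G}$)
$g{\left(X,B \right)} = 4 B X$ ($g{\left(X,B \right)} = 2 X 2 B = 4 B X$)
$U{\left(l \right)} = -633$ ($U{\left(l \right)} = -9 + 4 \left(-6\right) 26 = -9 - 624 = -633$)
$U{\left(S{\left(7,-9 \right)} \right)} - \left(w{\left(7 \right)} - 18525\right) = -633 - \left(\frac{2 \left(-2 - 7\right)}{3 \cdot 7} - 18525\right) = -633 - \left(\frac{2}{3} \cdot \frac{1}{7} \left(-2 - 7\right) - 18525\right) = -633 - \left(\frac{2}{3} \cdot \frac{1}{7} \left(-9\right) - 18525\right) = -633 - \left(- \frac{6}{7} - 18525\right) = -633 - - \frac{129681}{7} = -633 + \frac{129681}{7} = \frac{125250}{7}$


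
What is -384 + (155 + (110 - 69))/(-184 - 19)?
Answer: -11164/29 ≈ -384.97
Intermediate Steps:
-384 + (155 + (110 - 69))/(-184 - 19) = -384 + (155 + 41)/(-203) = -384 + 196*(-1/203) = -384 - 28/29 = -11164/29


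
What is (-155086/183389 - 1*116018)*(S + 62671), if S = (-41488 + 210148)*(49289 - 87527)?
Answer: 137216035389287159992/183389 ≈ 7.4822e+14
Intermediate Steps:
S = -6449221080 (S = 168660*(-38238) = -6449221080)
(-155086/183389 - 1*116018)*(S + 62671) = (-155086/183389 - 1*116018)*(-6449221080 + 62671) = (-155086*1/183389 - 116018)*(-6449158409) = (-155086/183389 - 116018)*(-6449158409) = -21276580088/183389*(-6449158409) = 137216035389287159992/183389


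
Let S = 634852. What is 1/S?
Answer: 1/634852 ≈ 1.5752e-6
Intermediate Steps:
1/S = 1/634852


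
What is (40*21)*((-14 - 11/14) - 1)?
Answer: -13260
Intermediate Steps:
(40*21)*((-14 - 11/14) - 1) = 840*((-14 - 11*1/14) - 1) = 840*((-14 - 11/14) - 1) = 840*(-207/14 - 1) = 840*(-221/14) = -13260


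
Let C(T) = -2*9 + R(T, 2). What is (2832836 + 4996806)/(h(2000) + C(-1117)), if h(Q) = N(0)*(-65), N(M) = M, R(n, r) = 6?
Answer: -3914821/6 ≈ -6.5247e+5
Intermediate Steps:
h(Q) = 0 (h(Q) = 0*(-65) = 0)
C(T) = -12 (C(T) = -2*9 + 6 = -18 + 6 = -12)
(2832836 + 4996806)/(h(2000) + C(-1117)) = (2832836 + 4996806)/(0 - 12) = 7829642/(-12) = 7829642*(-1/12) = -3914821/6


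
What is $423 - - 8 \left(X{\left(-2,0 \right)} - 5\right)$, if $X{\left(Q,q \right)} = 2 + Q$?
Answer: $383$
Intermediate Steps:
$423 - - 8 \left(X{\left(-2,0 \right)} - 5\right) = 423 - - 8 \left(\left(2 - 2\right) - 5\right) = 423 - - 8 \left(0 - 5\right) = 423 - \left(-8\right) \left(-5\right) = 423 - 40 = 383$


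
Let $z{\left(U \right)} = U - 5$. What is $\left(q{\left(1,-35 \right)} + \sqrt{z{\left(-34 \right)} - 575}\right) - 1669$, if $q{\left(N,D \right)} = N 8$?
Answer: $-1661 + i \sqrt{614} \approx -1661.0 + 24.779 i$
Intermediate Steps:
$z{\left(U \right)} = -5 + U$
$q{\left(N,D \right)} = 8 N$
$\left(q{\left(1,-35 \right)} + \sqrt{z{\left(-34 \right)} - 575}\right) - 1669 = \left(8 \cdot 1 + \sqrt{\left(-5 - 34\right) - 575}\right) - 1669 = \left(8 + \sqrt{-39 - 575}\right) - 1669 = \left(8 + \sqrt{-614}\right) - 1669 = \left(8 + i \sqrt{614}\right) - 1669 = -1661 + i \sqrt{614}$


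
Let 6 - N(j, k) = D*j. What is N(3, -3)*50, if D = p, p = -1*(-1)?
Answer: 150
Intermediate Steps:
p = 1
D = 1
N(j, k) = 6 - j
N(3, -3)*50 = (6 - 1*3)*50 = (6 - 3)*50 = 3*50 = 150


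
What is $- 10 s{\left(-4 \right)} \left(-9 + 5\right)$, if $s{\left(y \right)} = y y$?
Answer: $640$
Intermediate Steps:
$s{\left(y \right)} = y^{2}$
$- 10 s{\left(-4 \right)} \left(-9 + 5\right) = - 10 \left(-4\right)^{2} \left(-9 + 5\right) = \left(-10\right) 16 \left(-4\right) = \left(-160\right) \left(-4\right) = 640$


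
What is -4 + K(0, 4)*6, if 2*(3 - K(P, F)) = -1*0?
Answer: 14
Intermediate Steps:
K(P, F) = 3 (K(P, F) = 3 - (-1)*0/2 = 3 - ½*0 = 3 + 0 = 3)
-4 + K(0, 4)*6 = -4 + 3*6 = -4 + 18 = 14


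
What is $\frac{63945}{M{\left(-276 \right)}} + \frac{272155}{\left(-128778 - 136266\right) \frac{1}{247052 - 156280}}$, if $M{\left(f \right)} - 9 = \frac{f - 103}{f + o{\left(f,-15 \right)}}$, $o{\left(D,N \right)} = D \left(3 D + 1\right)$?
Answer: $- \frac{180054721384147}{2091202257} \approx -86101.0$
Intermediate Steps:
$o{\left(D,N \right)} = D \left(1 + 3 D\right)$
$M{\left(f \right)} = 9 + \frac{-103 + f}{f + f \left(1 + 3 f\right)}$ ($M{\left(f \right)} = 9 + \frac{f - 103}{f + f \left(1 + 3 f\right)} = 9 + \frac{-103 + f}{f + f \left(1 + 3 f\right)}$)
$\frac{63945}{M{\left(-276 \right)}} + \frac{272155}{\left(-128778 - 136266\right) \frac{1}{247052 - 156280}} = \frac{63945}{\frac{1}{-276} \frac{1}{2 + 3 \left(-276\right)} \left(-103 + 19 \left(-276\right) + 27 \left(-276\right)^{2}\right)} + \frac{272155}{\left(-128778 - 136266\right) \frac{1}{247052 - 156280}} = \frac{63945}{\left(- \frac{1}{276}\right) \frac{1}{2 - 828} \left(-103 - 5244 + 27 \cdot 76176\right)} + \frac{272155}{\left(-265044\right) \frac{1}{90772}} = \frac{63945}{\left(- \frac{1}{276}\right) \frac{1}{-826} \left(-103 - 5244 + 2056752\right)} + \frac{272155}{\left(-265044\right) \frac{1}{90772}} = \frac{63945}{\left(- \frac{1}{276}\right) \left(- \frac{1}{826}\right) 2051405} + \frac{272155}{- \frac{66261}{22693}} = \frac{63945}{\frac{2051405}{227976}} + 272155 \left(- \frac{22693}{66261}\right) = 63945 \cdot \frac{227976}{2051405} - \frac{475077955}{5097} = \frac{2915585064}{410281} - \frac{475077955}{5097} = - \frac{180054721384147}{2091202257}$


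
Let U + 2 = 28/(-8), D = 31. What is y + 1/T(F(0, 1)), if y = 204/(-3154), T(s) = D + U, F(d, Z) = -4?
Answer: -2048/80427 ≈ -0.025464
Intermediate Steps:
U = -11/2 (U = -2 + 28/(-8) = -2 + 28*(-⅛) = -2 - 7/2 = -11/2 ≈ -5.5000)
T(s) = 51/2 (T(s) = 31 - 11/2 = 51/2)
y = -102/1577 (y = 204*(-1/3154) = -102/1577 ≈ -0.064680)
y + 1/T(F(0, 1)) = -102/1577 + 1/(51/2) = -102/1577 + 2/51 = -2048/80427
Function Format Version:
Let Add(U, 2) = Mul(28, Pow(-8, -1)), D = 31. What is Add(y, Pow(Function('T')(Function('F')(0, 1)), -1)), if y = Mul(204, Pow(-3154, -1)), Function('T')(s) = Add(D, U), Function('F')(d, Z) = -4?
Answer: Rational(-2048, 80427) ≈ -0.025464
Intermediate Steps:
U = Rational(-11, 2) (U = Add(-2, Mul(28, Pow(-8, -1))) = Add(-2, Mul(28, Rational(-1, 8))) = Add(-2, Rational(-7, 2)) = Rational(-11, 2) ≈ -5.5000)
Function('T')(s) = Rational(51, 2) (Function('T')(s) = Add(31, Rational(-11, 2)) = Rational(51, 2))
y = Rational(-102, 1577) (y = Mul(204, Rational(-1, 3154)) = Rational(-102, 1577) ≈ -0.064680)
Add(y, Pow(Function('T')(Function('F')(0, 1)), -1)) = Add(Rational(-102, 1577), Pow(Rational(51, 2), -1)) = Add(Rational(-102, 1577), Rational(2, 51)) = Rational(-2048, 80427)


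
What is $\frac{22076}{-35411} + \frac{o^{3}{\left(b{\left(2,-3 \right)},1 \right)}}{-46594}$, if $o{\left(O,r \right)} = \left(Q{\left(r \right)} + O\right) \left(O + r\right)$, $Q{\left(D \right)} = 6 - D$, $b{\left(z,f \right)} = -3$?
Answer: $- \frac{513171420}{824970067} \approx -0.62205$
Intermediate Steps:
$o{\left(O,r \right)} = \left(O + r\right) \left(6 + O - r\right)$ ($o{\left(O,r \right)} = \left(\left(6 - r\right) + O\right) \left(O + r\right) = \left(6 + O - r\right) \left(O + r\right) = \left(O + r\right) \left(6 + O - r\right)$)
$\frac{22076}{-35411} + \frac{o^{3}{\left(b{\left(2,-3 \right)},1 \right)}}{-46594} = \frac{22076}{-35411} + \frac{\left(\left(-3\right)^{2} - 1^{2} + 6 \left(-3\right) + 6 \cdot 1\right)^{3}}{-46594} = 22076 \left(- \frac{1}{35411}\right) + \left(9 - 1 - 18 + 6\right)^{3} \left(- \frac{1}{46594}\right) = - \frac{22076}{35411} + \left(9 - 1 - 18 + 6\right)^{3} \left(- \frac{1}{46594}\right) = - \frac{22076}{35411} + \left(-4\right)^{3} \left(- \frac{1}{46594}\right) = - \frac{22076}{35411} - - \frac{32}{23297} = - \frac{22076}{35411} + \frac{32}{23297} = - \frac{513171420}{824970067}$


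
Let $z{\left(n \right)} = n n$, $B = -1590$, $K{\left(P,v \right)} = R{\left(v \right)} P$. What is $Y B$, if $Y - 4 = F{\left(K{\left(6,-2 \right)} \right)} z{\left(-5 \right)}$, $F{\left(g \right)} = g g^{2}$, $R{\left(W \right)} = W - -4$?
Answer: $-68694360$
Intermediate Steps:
$R{\left(W \right)} = 4 + W$ ($R{\left(W \right)} = W + 4 = 4 + W$)
$K{\left(P,v \right)} = P \left(4 + v\right)$ ($K{\left(P,v \right)} = \left(4 + v\right) P = P \left(4 + v\right)$)
$z{\left(n \right)} = n^{2}$
$F{\left(g \right)} = g^{3}$
$Y = 43204$ ($Y = 4 + \left(6 \left(4 - 2\right)\right)^{3} \left(-5\right)^{2} = 4 + \left(6 \cdot 2\right)^{3} \cdot 25 = 4 + 12^{3} \cdot 25 = 4 + 1728 \cdot 25 = 4 + 43200 = 43204$)
$Y B = 43204 \left(-1590\right) = -68694360$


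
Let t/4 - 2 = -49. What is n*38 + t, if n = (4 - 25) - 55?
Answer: -3076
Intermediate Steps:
t = -188 (t = 8 + 4*(-49) = 8 - 196 = -188)
n = -76 (n = -21 - 55 = -76)
n*38 + t = -76*38 - 188 = -2888 - 188 = -3076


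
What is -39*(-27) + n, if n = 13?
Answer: 1066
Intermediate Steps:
-39*(-27) + n = -39*(-27) + 13 = 1053 + 13 = 1066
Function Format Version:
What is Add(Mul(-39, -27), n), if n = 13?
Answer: 1066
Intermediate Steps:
Add(Mul(-39, -27), n) = Add(Mul(-39, -27), 13) = Add(1053, 13) = 1066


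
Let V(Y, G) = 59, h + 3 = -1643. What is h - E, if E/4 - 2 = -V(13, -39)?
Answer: -1418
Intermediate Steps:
h = -1646 (h = -3 - 1643 = -1646)
E = -228 (E = 8 + 4*(-1*59) = 8 + 4*(-59) = 8 - 236 = -228)
h - E = -1646 - 1*(-228) = -1646 + 228 = -1418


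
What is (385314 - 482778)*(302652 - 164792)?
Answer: -13436387040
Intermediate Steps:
(385314 - 482778)*(302652 - 164792) = -97464*137860 = -13436387040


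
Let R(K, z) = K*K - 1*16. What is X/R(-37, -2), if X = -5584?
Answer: -5584/1353 ≈ -4.1271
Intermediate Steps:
R(K, z) = -16 + K² (R(K, z) = K² - 16 = -16 + K²)
X/R(-37, -2) = -5584/(-16 + (-37)²) = -5584/(-16 + 1369) = -5584/1353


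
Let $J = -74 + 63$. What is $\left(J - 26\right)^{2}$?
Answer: $1369$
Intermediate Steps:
$J = -11$
$\left(J - 26\right)^{2} = \left(-11 - 26\right)^{2} = \left(-37\right)^{2} = 1369$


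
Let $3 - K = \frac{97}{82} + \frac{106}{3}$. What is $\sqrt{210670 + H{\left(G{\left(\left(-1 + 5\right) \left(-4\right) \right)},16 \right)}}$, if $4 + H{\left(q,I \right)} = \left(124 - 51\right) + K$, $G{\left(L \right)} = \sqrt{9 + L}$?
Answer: $\frac{\sqrt{12751053054}}{246} \approx 459.03$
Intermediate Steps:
$K = - \frac{8245}{246}$ ($K = 3 - \left(\frac{97}{82} + \frac{106}{3}\right) = 3 - \frac{8983}{246} = - \frac{8245}{246} \approx -33.516$)
$H{\left(q,I \right)} = \frac{8729}{246}$ ($H{\left(q,I \right)} = -4 + \left(\left(124 - 51\right) - \frac{8245}{246}\right) = -4 + \left(73 - \frac{8245}{246}\right) = -4 + \frac{9713}{246} = \frac{8729}{246}$)
$\sqrt{210670 + H{\left(G{\left(\left(-1 + 5\right) \left(-4\right) \right)},16 \right)}} = \sqrt{210670 + \frac{8729}{246}} = \sqrt{\frac{51833549}{246}} = \frac{\sqrt{12751053054}}{246}$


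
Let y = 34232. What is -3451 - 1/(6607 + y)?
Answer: -140935390/40839 ≈ -3451.0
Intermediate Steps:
-3451 - 1/(6607 + y) = -3451 - 1/(6607 + 34232) = -3451 - 1/40839 = -140935390/40839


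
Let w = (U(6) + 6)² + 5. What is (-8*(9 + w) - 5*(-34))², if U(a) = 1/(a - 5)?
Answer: 111556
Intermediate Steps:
U(a) = 1/(-5 + a)
w = 54 (w = (1/(-5 + 6) + 6)² + 5 = (1/1 + 6)² + 5 = (1 + 6)² + 5 = 7² + 5 = 49 + 5 = 54)
(-8*(9 + w) - 5*(-34))² = (-8*(9 + 54) - 5*(-34))² = (-8*63 + 170)² = (-504 + 170)² = (-334)² = 111556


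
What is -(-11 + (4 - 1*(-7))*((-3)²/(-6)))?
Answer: 55/2 ≈ 27.500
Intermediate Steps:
-(-11 + (4 - 1*(-7))*((-3)²/(-6))) = -(-11 + (4 + 7)*(9*(-⅙))) = -(-11 + 11*(-3/2)) = -(-11 - 33/2) = -1*(-55/2) = 55/2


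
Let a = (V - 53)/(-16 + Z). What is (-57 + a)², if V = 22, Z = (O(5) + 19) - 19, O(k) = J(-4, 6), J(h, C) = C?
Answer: 290521/100 ≈ 2905.2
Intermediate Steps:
O(k) = 6
Z = 6 (Z = (6 + 19) - 19 = 25 - 19 = 6)
a = 31/10 (a = (22 - 53)/(-16 + 6) = -31/(-10) = -31*(-⅒) = 31/10 ≈ 3.1000)
(-57 + a)² = (-57 + 31/10)² = (-539/10)² = 290521/100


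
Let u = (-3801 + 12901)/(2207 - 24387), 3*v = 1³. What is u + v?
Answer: -256/3327 ≈ -0.076946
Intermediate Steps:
v = ⅓ (v = (⅓)*1³ = (⅓)*1 = ⅓ ≈ 0.33333)
u = -455/1109 (u = 9100/(-22180) = 9100*(-1/22180) = -455/1109 ≈ -0.41028)
u + v = -455/1109 + ⅓ = -256/3327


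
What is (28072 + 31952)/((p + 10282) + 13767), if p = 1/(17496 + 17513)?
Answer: 350230036/140321907 ≈ 2.4959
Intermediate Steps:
p = 1/35009 ≈ 2.8564e-5
(28072 + 31952)/((p + 10282) + 13767) = (28072 + 31952)/((1/35009 + 10282) + 13767) = 60024/(359962539/35009 + 13767) = 60024/(841931442/35009) = 60024*(35009/841931442) = 350230036/140321907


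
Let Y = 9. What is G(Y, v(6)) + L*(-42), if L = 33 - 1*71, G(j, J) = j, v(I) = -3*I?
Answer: 1605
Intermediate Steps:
L = -38 (L = 33 - 71 = -38)
G(Y, v(6)) + L*(-42) = 9 - 38*(-42) = 9 + 1596 = 1605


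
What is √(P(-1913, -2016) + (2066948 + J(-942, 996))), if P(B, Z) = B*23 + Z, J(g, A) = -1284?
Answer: √2019649 ≈ 1421.1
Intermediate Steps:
P(B, Z) = Z + 23*B (P(B, Z) = 23*B + Z = Z + 23*B)
√(P(-1913, -2016) + (2066948 + J(-942, 996))) = √((-2016 + 23*(-1913)) + (2066948 - 1284)) = √((-2016 - 43999) + 2065664) = √(-46015 + 2065664) = √2019649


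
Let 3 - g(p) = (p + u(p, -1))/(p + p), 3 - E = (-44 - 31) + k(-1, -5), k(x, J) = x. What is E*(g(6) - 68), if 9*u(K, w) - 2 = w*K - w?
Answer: -186203/36 ≈ -5172.3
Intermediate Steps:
u(K, w) = 2/9 - w/9 + K*w/9 (u(K, w) = 2/9 + (w*K - w)/9 = 2/9 + (K*w - w)/9 = 2/9 + (-w + K*w)/9 = 2/9 + (-w/9 + K*w/9) = 2/9 - w/9 + K*w/9)
E = 79 (E = 3 - ((-44 - 31) - 1) = 3 - (-75 - 1) = 3 - 1*(-76) = 3 + 76 = 79)
g(p) = 3 - (1/3 + 8*p/9)/(2*p) (g(p) = 3 - (p + (2/9 - 1/9*(-1) + (1/9)*p*(-1)))/(p + p) = 3 - (p + (2/9 + 1/9 - p/9))/(2*p) = 3 - (p + (1/3 - p/9))*1/(2*p) = 3 - (1/3 + 8*p/9)*1/(2*p) = 3 - (1/3 + 8*p/9)/(2*p))
E*(g(6) - 68) = 79*((1/18)*(-3 + 46*6)/6 - 68) = 79*((1/18)*(1/6)*(-3 + 276) - 68) = 79*((1/18)*(1/6)*273 - 68) = 79*(91/36 - 68) = 79*(-2357/36) = -186203/36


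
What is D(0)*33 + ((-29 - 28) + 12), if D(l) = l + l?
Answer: -45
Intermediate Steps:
D(l) = 2*l
D(0)*33 + ((-29 - 28) + 12) = (2*0)*33 + ((-29 - 28) + 12) = 0*33 + (-57 + 12) = 0 - 45 = -45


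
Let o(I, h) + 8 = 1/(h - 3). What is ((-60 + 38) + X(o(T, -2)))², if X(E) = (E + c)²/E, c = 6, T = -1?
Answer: 21446161/42025 ≈ 510.32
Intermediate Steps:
o(I, h) = -8 + 1/(-3 + h) (o(I, h) = -8 + 1/(h - 3) = -8 + 1/(-3 + h))
X(E) = (6 + E)²/E (X(E) = (E + 6)²/E = (6 + E)²/E)
((-60 + 38) + X(o(T, -2)))² = ((-60 + 38) + (6 + (25 - 8*(-2))/(-3 - 2))²/(((25 - 8*(-2))/(-3 - 2))))² = (-22 + (6 + (25 + 16)/(-5))²/(((25 + 16)/(-5))))² = (-22 + (6 - ⅕*41)²/((-⅕*41)))² = (-22 + (6 - 41/5)²/(-41/5))² = (-22 - 5*(-11/5)²/41)² = (-22 - 5/41*121/25)² = (-22 - 121/205)² = (-4631/205)² = 21446161/42025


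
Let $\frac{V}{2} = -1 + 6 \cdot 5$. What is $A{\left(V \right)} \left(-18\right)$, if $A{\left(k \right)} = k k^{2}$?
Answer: $-3512016$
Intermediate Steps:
$V = 58$ ($V = 2 \left(-1 + 6 \cdot 5\right) = 2 \left(-1 + 30\right) = 2 \cdot 29 = 58$)
$A{\left(k \right)} = k^{3}$
$A{\left(V \right)} \left(-18\right) = 58^{3} \left(-18\right) = 195112 \left(-18\right) = -3512016$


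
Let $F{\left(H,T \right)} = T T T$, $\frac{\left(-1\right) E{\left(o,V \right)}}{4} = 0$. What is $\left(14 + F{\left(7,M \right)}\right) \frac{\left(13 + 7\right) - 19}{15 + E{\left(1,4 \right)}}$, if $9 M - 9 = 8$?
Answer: $\frac{15119}{10935} \approx 1.3826$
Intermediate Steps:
$M = \frac{17}{9}$ ($M = 1 + \frac{1}{9} \cdot 8 = 1 + \frac{8}{9} = \frac{17}{9} \approx 1.8889$)
$E{\left(o,V \right)} = 0$ ($E{\left(o,V \right)} = \left(-4\right) 0 = 0$)
$F{\left(H,T \right)} = T^{3}$ ($F{\left(H,T \right)} = T^{2} T = T^{3}$)
$\left(14 + F{\left(7,M \right)}\right) \frac{\left(13 + 7\right) - 19}{15 + E{\left(1,4 \right)}} = \left(14 + \left(\frac{17}{9}\right)^{3}\right) \frac{\left(13 + 7\right) - 19}{15 + 0} = \left(14 + \frac{4913}{729}\right) \frac{20 - 19}{15} = \frac{15119 \cdot 1 \cdot \frac{1}{15}}{729} = \frac{15119}{729} \cdot \frac{1}{15} = \frac{15119}{10935}$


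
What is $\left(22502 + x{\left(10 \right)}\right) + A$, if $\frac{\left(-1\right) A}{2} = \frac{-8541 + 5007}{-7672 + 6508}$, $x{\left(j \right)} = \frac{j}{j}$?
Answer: $\frac{2182202}{97} \approx 22497.0$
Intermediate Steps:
$x{\left(j \right)} = 1$
$A = - \frac{589}{97}$ ($A = - 2 \frac{-8541 + 5007}{-7672 + 6508} = - 2 \left(- \frac{3534}{-1164}\right) = - 2 \left(\left(-3534\right) \left(- \frac{1}{1164}\right)\right) = \left(-2\right) \frac{589}{194} = - \frac{589}{97} \approx -6.0722$)
$\left(22502 + x{\left(10 \right)}\right) + A = \left(22502 + 1\right) - \frac{589}{97} = 22503 - \frac{589}{97} = \frac{2182202}{97}$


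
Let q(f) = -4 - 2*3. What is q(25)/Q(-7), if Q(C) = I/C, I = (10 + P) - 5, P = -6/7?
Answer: 490/29 ≈ 16.897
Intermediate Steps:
P = -6/7 (P = -6*1/7 = -6/7 ≈ -0.85714)
I = 29/7 (I = (10 - 6/7) - 5 = 64/7 - 5 = 29/7 ≈ 4.1429)
q(f) = -10 (q(f) = -4 - 6 = -10)
Q(C) = 29/(7*C)
q(25)/Q(-7) = -10/((29/7)/(-7)) = -10/((29/7)*(-1/7)) = -10/(-29/49) = -10*(-49/29) = 490/29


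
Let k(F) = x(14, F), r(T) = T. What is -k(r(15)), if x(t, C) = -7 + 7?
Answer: 0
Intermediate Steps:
x(t, C) = 0
k(F) = 0
-k(r(15)) = -1*0 = 0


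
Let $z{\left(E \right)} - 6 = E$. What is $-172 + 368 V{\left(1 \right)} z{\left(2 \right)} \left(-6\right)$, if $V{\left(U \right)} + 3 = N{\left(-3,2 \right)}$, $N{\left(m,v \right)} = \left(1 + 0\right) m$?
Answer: $105812$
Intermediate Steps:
$N{\left(m,v \right)} = m$ ($N{\left(m,v \right)} = 1 m = m$)
$z{\left(E \right)} = 6 + E$
$V{\left(U \right)} = -6$ ($V{\left(U \right)} = -3 - 3 = -6$)
$-172 + 368 V{\left(1 \right)} z{\left(2 \right)} \left(-6\right) = -172 + 368 - 6 \left(6 + 2\right) \left(-6\right) = -172 + 368 \left(-6\right) 8 \left(-6\right) = -172 + 368 \left(\left(-48\right) \left(-6\right)\right) = -172 + 368 \cdot 288 = -172 + 105984 = 105812$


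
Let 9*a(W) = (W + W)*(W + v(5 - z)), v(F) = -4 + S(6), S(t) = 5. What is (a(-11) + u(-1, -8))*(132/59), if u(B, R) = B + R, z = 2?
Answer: 6116/177 ≈ 34.554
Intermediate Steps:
v(F) = 1 (v(F) = -4 + 5 = 1)
a(W) = 2*W*(1 + W)/9 (a(W) = ((W + W)*(W + 1))/9 = ((2*W)*(1 + W))/9 = (2*W*(1 + W))/9 = 2*W*(1 + W)/9)
(a(-11) + u(-1, -8))*(132/59) = ((2/9)*(-11)*(1 - 11) + (-1 - 8))*(132/59) = ((2/9)*(-11)*(-10) - 9)*(132*(1/59)) = (220/9 - 9)*(132/59) = (139/9)*(132/59) = 6116/177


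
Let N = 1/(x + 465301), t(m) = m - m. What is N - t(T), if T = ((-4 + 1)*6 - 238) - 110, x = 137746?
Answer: 1/603047 ≈ 1.6582e-6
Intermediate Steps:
T = -366 (T = (-3*6 - 238) - 110 = (-18 - 238) - 110 = -256 - 110 = -366)
t(m) = 0
N = 1/603047 (N = 1/(137746 + 465301) = 1/603047 ≈ 1.6582e-6)
N - t(T) = 1/603047 - 1*0 = 1/603047 + 0 = 1/603047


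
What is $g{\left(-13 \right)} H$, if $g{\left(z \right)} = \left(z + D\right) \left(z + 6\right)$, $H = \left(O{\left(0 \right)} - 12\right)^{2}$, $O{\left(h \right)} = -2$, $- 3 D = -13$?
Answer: $\frac{35672}{3} \approx 11891.0$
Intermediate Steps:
$D = \frac{13}{3}$ ($D = \left(- \frac{1}{3}\right) \left(-13\right) = \frac{13}{3} \approx 4.3333$)
$H = 196$ ($H = \left(-2 - 12\right)^{2} = \left(-14\right)^{2} = 196$)
$g{\left(z \right)} = \left(6 + z\right) \left(\frac{13}{3} + z\right)$ ($g{\left(z \right)} = \left(z + \frac{13}{3}\right) \left(z + 6\right) = \left(\frac{13}{3} + z\right) \left(6 + z\right) = \left(6 + z\right) \left(\frac{13}{3} + z\right)$)
$g{\left(-13 \right)} H = \left(26 + \left(-13\right)^{2} + \frac{31}{3} \left(-13\right)\right) 196 = \left(26 + 169 - \frac{403}{3}\right) 196 = \frac{182}{3} \cdot 196 = \frac{35672}{3}$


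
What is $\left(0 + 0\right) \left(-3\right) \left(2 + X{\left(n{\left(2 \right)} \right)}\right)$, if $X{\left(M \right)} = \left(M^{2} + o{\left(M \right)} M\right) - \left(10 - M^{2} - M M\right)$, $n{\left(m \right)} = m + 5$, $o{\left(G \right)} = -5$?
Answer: $0$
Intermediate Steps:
$n{\left(m \right)} = 5 + m$
$X{\left(M \right)} = -10 - 5 M + 3 M^{2}$ ($X{\left(M \right)} = \left(M^{2} - 5 M\right) - \left(10 - M^{2} - M M\right) = \left(M^{2} - 5 M\right) + \left(\left(M^{2} + M^{2}\right) - 10\right) = \left(M^{2} - 5 M\right) + \left(2 M^{2} - 10\right) = \left(M^{2} - 5 M\right) + \left(-10 + 2 M^{2}\right) = -10 - 5 M + 3 M^{2}$)
$\left(0 + 0\right) \left(-3\right) \left(2 + X{\left(n{\left(2 \right)} \right)}\right) = \left(0 + 0\right) \left(-3\right) \left(2 - \left(10 - 3 \left(5 + 2\right)^{2} + 5 \left(5 + 2\right)\right)\right) = 0 \left(-3\right) \left(2 - \left(45 - 147\right)\right) = 0 \left(2 - -102\right) = 0 \left(2 + 102\right) = 0 \cdot 104 = 0$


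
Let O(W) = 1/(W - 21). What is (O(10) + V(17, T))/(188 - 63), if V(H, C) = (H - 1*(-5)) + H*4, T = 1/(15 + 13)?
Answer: 989/1375 ≈ 0.71927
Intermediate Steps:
O(W) = 1/(-21 + W)
T = 1/28 ≈ 0.035714
V(H, C) = 5 + 5*H (V(H, C) = (H + 5) + 4*H = (5 + H) + 4*H = 5 + 5*H)
(O(10) + V(17, T))/(188 - 63) = (1/(-21 + 10) + (5 + 5*17))/(188 - 63) = (1/(-11) + (5 + 85))/125 = (-1/11 + 90)*(1/125) = (989/11)*(1/125) = 989/1375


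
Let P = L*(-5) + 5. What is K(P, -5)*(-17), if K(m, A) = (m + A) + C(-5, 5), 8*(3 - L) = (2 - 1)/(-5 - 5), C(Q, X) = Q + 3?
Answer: 4641/16 ≈ 290.06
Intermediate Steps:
C(Q, X) = 3 + Q
L = 241/80 (L = 3 - (2 - 1)/(8*(-5 - 5)) = 3 - 1/(8*(-10)) = 3 - (-1)/(8*10) = 3 - ⅛*(-⅒) = 3 + 1/80 = 241/80 ≈ 3.0125)
P = -161/16 (P = (241/80)*(-5) + 5 = -241/16 + 5 = -161/16 ≈ -10.063)
K(m, A) = -2 + A + m (K(m, A) = (m + A) + (3 - 5) = (A + m) - 2 = -2 + A + m)
K(P, -5)*(-17) = (-2 - 5 - 161/16)*(-17) = -273/16*(-17) = 4641/16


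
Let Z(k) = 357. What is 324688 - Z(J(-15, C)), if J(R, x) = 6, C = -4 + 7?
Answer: 324331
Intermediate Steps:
C = 3
324688 - Z(J(-15, C)) = 324688 - 1*357 = 324688 - 357 = 324331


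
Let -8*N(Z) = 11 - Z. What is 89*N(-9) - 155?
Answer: -755/2 ≈ -377.50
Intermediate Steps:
N(Z) = -11/8 + Z/8 (N(Z) = -(11 - Z)/8 = -11/8 + Z/8)
89*N(-9) - 155 = 89*(-11/8 + (⅛)*(-9)) - 155 = 89*(-11/8 - 9/8) - 155 = 89*(-5/2) - 155 = -445/2 - 155 = -755/2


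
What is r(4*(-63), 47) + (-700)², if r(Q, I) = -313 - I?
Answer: 489640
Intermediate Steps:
r(4*(-63), 47) + (-700)² = (-313 - 1*47) + (-700)² = (-313 - 47) + 490000 = -360 + 490000 = 489640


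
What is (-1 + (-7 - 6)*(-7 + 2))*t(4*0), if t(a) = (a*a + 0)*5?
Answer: 0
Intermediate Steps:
t(a) = 5*a**2 (t(a) = (a**2 + 0)*5 = a**2*5 = 5*a**2)
(-1 + (-7 - 6)*(-7 + 2))*t(4*0) = (-1 + (-7 - 6)*(-7 + 2))*(5*(4*0)**2) = (-1 - 13*(-5))*(5*0**2) = (-1 + 65)*(5*0) = 64*0 = 0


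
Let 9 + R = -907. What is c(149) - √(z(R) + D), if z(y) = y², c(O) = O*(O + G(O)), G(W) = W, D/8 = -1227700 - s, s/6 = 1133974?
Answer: 44402 - 4*I*√3963331 ≈ 44402.0 - 7963.3*I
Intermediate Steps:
s = 6803844 (s = 6*1133974 = 6803844)
R = -916 (R = -9 - 907 = -916)
D = -64252352 (D = 8*(-1227700 - 1*6803844) = 8*(-1227700 - 6803844) = 8*(-8031544) = -64252352)
c(O) = 2*O² (c(O) = O*(O + O) = O*(2*O) = 2*O²)
c(149) - √(z(R) + D) = 2*149² - √((-916)² - 64252352) = 2*22201 - √(839056 - 64252352) = 44402 - √(-63413296) = 44402 - 4*I*√3963331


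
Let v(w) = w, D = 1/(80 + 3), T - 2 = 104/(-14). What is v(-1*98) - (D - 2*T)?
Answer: -63253/581 ≈ -108.87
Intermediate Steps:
T = -38/7 (T = 2 + 104/(-14) = 2 + 104*(-1/14) = 2 - 52/7 = -38/7 ≈ -5.4286)
D = 1/83 ≈ 0.012048
v(-1*98) - (D - 2*T) = -1*98 - (1/83 - 2*(-38/7)) = -98 - (1/83 + 76/7) = -98 - 1*6315/581 = -98 - 6315/581 = -63253/581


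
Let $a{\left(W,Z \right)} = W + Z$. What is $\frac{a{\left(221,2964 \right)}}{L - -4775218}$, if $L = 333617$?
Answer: $\frac{637}{1021767} \approx 0.00062343$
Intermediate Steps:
$\frac{a{\left(221,2964 \right)}}{L - -4775218} = \frac{221 + 2964}{333617 - -4775218} = \frac{3185}{333617 + 4775218} = \frac{3185}{5108835} = 3185 \cdot \frac{1}{5108835} = \frac{637}{1021767}$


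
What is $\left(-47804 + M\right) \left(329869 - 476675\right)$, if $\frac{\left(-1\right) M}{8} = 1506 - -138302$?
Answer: $171215140008$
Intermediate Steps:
$M = -1118464$ ($M = - 8 \left(1506 - -138302\right) = - 8 \left(1506 + 138302\right) = \left(-8\right) 139808 = -1118464$)
$\left(-47804 + M\right) \left(329869 - 476675\right) = \left(-47804 - 1118464\right) \left(329869 - 476675\right) = \left(-1166268\right) \left(-146806\right) = 171215140008$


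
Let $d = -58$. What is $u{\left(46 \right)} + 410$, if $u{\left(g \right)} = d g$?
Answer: $-2258$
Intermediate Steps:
$u{\left(g \right)} = - 58 g$
$u{\left(46 \right)} + 410 = \left(-58\right) 46 + 410 = -2668 + 410 = -2258$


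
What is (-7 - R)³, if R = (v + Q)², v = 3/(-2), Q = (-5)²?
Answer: -11194326053/64 ≈ -1.7491e+8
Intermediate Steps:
Q = 25
v = -3/2 (v = 3*(-½) = -3/2 ≈ -1.5000)
R = 2209/4 (R = (-3/2 + 25)² = (47/2)² = 2209/4 ≈ 552.25)
(-7 - R)³ = (-7 - 1*2209/4)³ = (-7 - 2209/4)³ = (-2237/4)³ = -11194326053/64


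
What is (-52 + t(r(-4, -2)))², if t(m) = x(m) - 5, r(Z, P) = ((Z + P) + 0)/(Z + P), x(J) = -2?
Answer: 3481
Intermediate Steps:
r(Z, P) = 1 (r(Z, P) = ((P + Z) + 0)/(P + Z) = (P + Z)/(P + Z) = 1)
t(m) = -7 (t(m) = -2 - 5 = -7)
(-52 + t(r(-4, -2)))² = (-52 - 7)² = (-59)² = 3481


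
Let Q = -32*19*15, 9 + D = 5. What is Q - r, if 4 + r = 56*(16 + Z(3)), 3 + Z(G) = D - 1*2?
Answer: -9508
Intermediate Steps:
D = -4 (D = -9 + 5 = -4)
Z(G) = -9 (Z(G) = -3 + (-4 - 1*2) = -3 + (-4 - 2) = -3 - 6 = -9)
r = 388 (r = -4 + 56*(16 - 9) = -4 + 56*7 = -4 + 392 = 388)
Q = -9120 (Q = -608*15 = -9120)
Q - r = -9120 - 1*388 = -9120 - 388 = -9508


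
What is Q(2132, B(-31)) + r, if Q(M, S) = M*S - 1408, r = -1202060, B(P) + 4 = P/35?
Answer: -42485952/35 ≈ -1.2139e+6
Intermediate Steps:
B(P) = -4 + P/35
Q(M, S) = -1408 + M*S
Q(2132, B(-31)) + r = (-1408 + 2132*(-4 + (1/35)*(-31))) - 1202060 = (-1408 + 2132*(-4 - 31/35)) - 1202060 = (-1408 + 2132*(-171/35)) - 1202060 = (-1408 - 364572/35) - 1202060 = -413852/35 - 1202060 = -42485952/35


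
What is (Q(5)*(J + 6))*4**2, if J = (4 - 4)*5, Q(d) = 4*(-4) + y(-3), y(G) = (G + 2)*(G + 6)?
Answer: -1824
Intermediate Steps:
y(G) = (2 + G)*(6 + G)
Q(d) = -19 (Q(d) = 4*(-4) + (12 + (-3)**2 + 8*(-3)) = -16 + (12 + 9 - 24) = -16 - 3 = -19)
J = 0 (J = 0*5 = 0)
(Q(5)*(J + 6))*4**2 = -19*(0 + 6)*4**2 = -19*6*16 = -114*16 = -1824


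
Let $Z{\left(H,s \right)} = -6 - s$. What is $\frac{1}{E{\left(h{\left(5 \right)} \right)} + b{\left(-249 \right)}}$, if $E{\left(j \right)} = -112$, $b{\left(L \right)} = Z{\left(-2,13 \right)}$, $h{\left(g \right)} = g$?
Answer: $- \frac{1}{131} \approx -0.0076336$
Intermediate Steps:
$b{\left(L \right)} = -19$ ($b{\left(L \right)} = -6 - 13 = -19$)
$\frac{1}{E{\left(h{\left(5 \right)} \right)} + b{\left(-249 \right)}} = \frac{1}{-112 - 19} = \frac{1}{-131} = - \frac{1}{131}$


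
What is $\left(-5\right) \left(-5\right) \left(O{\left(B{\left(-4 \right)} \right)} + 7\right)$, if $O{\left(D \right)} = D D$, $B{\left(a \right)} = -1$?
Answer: $200$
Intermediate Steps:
$O{\left(D \right)} = D^{2}$
$\left(-5\right) \left(-5\right) \left(O{\left(B{\left(-4 \right)} \right)} + 7\right) = \left(-5\right) \left(-5\right) \left(\left(-1\right)^{2} + 7\right) = 25 \left(1 + 7\right) = 25 \cdot 8 = 200$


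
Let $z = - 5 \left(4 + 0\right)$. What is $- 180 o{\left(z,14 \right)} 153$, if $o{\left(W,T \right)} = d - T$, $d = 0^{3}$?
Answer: $385560$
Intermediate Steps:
$d = 0$
$z = -20$ ($z = \left(-5\right) 4 = -20$)
$o{\left(W,T \right)} = - T$ ($o{\left(W,T \right)} = 0 - T = - T$)
$- 180 o{\left(z,14 \right)} 153 = - 180 \left(\left(-1\right) 14\right) 153 = \left(-180\right) \left(-14\right) 153 = 2520 \cdot 153 = 385560$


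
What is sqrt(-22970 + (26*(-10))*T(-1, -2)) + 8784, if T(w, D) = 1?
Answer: 8784 + I*sqrt(23230) ≈ 8784.0 + 152.41*I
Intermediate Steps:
sqrt(-22970 + (26*(-10))*T(-1, -2)) + 8784 = sqrt(-22970 + (26*(-10))*1) + 8784 = sqrt(-22970 - 260*1) + 8784 = sqrt(-22970 - 260) + 8784 = sqrt(-23230) + 8784 = I*sqrt(23230) + 8784 = 8784 + I*sqrt(23230)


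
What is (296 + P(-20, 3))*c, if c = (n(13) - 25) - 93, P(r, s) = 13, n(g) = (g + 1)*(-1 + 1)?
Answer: -36462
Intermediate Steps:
n(g) = 0 (n(g) = (1 + g)*0 = 0)
c = -118 (c = (0 - 25) - 93 = -25 - 93 = -118)
(296 + P(-20, 3))*c = (296 + 13)*(-118) = 309*(-118) = -36462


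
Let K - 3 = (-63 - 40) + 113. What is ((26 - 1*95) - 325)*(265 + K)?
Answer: -109532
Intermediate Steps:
K = 13 (K = 3 + ((-63 - 40) + 113) = 3 + (-103 + 113) = 3 + 10 = 13)
((26 - 1*95) - 325)*(265 + K) = ((26 - 1*95) - 325)*(265 + 13) = ((26 - 95) - 325)*278 = (-69 - 325)*278 = -394*278 = -109532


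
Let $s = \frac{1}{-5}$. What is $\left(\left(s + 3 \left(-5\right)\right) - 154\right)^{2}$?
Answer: $\frac{715716}{25} \approx 28629.0$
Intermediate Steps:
$s = - \frac{1}{5} \approx -0.2$
$\left(\left(s + 3 \left(-5\right)\right) - 154\right)^{2} = \left(\left(- \frac{1}{5} + 3 \left(-5\right)\right) - 154\right)^{2} = \left(\left(- \frac{1}{5} - 15\right) - 154\right)^{2} = \left(- \frac{76}{5} - 154\right)^{2} = \left(- \frac{846}{5}\right)^{2} = \frac{715716}{25}$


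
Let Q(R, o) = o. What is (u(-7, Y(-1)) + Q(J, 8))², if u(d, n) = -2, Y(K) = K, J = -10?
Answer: 36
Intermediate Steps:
(u(-7, Y(-1)) + Q(J, 8))² = (-2 + 8)² = 6² = 36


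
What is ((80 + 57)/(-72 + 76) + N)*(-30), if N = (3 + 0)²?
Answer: -2595/2 ≈ -1297.5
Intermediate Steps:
N = 9 (N = 3² = 9)
((80 + 57)/(-72 + 76) + N)*(-30) = ((80 + 57)/(-72 + 76) + 9)*(-30) = (137/4 + 9)*(-30) = (173/4)*(-30) = -2595/2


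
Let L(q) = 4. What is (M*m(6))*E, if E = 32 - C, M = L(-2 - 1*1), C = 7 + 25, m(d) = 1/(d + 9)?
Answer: 0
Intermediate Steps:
m(d) = 1/(9 + d)
C = 32
M = 4
E = 0 (E = 32 - 1*32 = 32 - 32 = 0)
(M*m(6))*E = (4/(9 + 6))*0 = (4/15)*0 = 0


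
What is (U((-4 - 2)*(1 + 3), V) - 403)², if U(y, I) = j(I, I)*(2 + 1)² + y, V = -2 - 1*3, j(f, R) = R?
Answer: 222784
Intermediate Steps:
V = -5 (V = -2 - 3 = -5)
U(y, I) = y + 9*I (U(y, I) = I*(2 + 1)² + y = I*3² + y = I*9 + y = 9*I + y = y + 9*I)
(U((-4 - 2)*(1 + 3), V) - 403)² = (((-4 - 2)*(1 + 3) + 9*(-5)) - 403)² = ((-6*4 - 45) - 403)² = ((-24 - 45) - 403)² = (-69 - 403)² = (-472)² = 222784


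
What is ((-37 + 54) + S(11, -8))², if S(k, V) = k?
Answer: 784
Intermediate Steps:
((-37 + 54) + S(11, -8))² = ((-37 + 54) + 11)² = (17 + 11)² = 28² = 784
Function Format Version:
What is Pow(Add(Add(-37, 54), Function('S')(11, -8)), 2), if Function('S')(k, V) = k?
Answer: 784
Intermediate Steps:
Pow(Add(Add(-37, 54), Function('S')(11, -8)), 2) = Pow(Add(Add(-37, 54), 11), 2) = Pow(Add(17, 11), 2) = Pow(28, 2) = 784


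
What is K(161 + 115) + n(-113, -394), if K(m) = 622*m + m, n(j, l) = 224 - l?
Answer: 172566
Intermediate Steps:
K(m) = 623*m
K(161 + 115) + n(-113, -394) = 623*(161 + 115) + (224 - 1*(-394)) = 623*276 + (224 + 394) = 171948 + 618 = 172566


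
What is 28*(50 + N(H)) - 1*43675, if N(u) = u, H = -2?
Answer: -42331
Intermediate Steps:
28*(50 + N(H)) - 1*43675 = 28*(50 - 2) - 1*43675 = 28*48 - 43675 = 1344 - 43675 = -42331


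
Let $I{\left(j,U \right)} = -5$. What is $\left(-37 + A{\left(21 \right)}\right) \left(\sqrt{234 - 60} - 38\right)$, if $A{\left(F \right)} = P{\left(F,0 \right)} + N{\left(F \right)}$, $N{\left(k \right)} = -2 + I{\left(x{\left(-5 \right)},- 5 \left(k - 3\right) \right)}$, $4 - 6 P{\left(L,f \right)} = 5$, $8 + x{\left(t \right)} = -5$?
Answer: $\frac{5035}{3} - \frac{265 \sqrt{174}}{6} \approx 1095.7$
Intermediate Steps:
$x{\left(t \right)} = -13$ ($x{\left(t \right)} = -8 - 5 = -13$)
$P{\left(L,f \right)} = - \frac{1}{6}$ ($P{\left(L,f \right)} = \frac{2}{3} - \frac{5}{6} = - \frac{1}{6}$)
$N{\left(k \right)} = -7$ ($N{\left(k \right)} = -2 - 5 = -7$)
$A{\left(F \right)} = - \frac{43}{6}$ ($A{\left(F \right)} = - \frac{1}{6} - 7 = - \frac{43}{6}$)
$\left(-37 + A{\left(21 \right)}\right) \left(\sqrt{234 - 60} - 38\right) = \left(-37 - \frac{43}{6}\right) \left(\sqrt{234 - 60} - 38\right) = - \frac{265 \left(\sqrt{174} - 38\right)}{6} = - \frac{265 \left(-38 + \sqrt{174}\right)}{6} = \frac{5035}{3} - \frac{265 \sqrt{174}}{6}$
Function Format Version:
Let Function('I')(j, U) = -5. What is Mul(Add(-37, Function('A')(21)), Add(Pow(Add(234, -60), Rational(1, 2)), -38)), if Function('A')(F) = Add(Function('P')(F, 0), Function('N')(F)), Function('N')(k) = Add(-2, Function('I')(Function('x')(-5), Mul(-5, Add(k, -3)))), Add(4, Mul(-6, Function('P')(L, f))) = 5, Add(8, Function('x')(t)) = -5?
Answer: Add(Rational(5035, 3), Mul(Rational(-265, 6), Pow(174, Rational(1, 2)))) ≈ 1095.7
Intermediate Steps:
Function('x')(t) = -13 (Function('x')(t) = Add(-8, -5) = -13)
Function('P')(L, f) = Rational(-1, 6) (Function('P')(L, f) = Add(Rational(2, 3), Mul(Rational(-1, 6), 5)) = Add(Rational(2, 3), Rational(-5, 6)) = Rational(-1, 6))
Function('N')(k) = -7 (Function('N')(k) = Add(-2, -5) = -7)
Function('A')(F) = Rational(-43, 6) (Function('A')(F) = Add(Rational(-1, 6), -7) = Rational(-43, 6))
Mul(Add(-37, Function('A')(21)), Add(Pow(Add(234, -60), Rational(1, 2)), -38)) = Mul(Add(-37, Rational(-43, 6)), Add(Pow(Add(234, -60), Rational(1, 2)), -38)) = Mul(Rational(-265, 6), Add(Pow(174, Rational(1, 2)), -38)) = Mul(Rational(-265, 6), Add(-38, Pow(174, Rational(1, 2)))) = Add(Rational(5035, 3), Mul(Rational(-265, 6), Pow(174, Rational(1, 2))))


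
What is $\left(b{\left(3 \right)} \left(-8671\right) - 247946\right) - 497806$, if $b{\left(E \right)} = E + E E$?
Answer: $-849804$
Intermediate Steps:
$b{\left(E \right)} = E + E^{2}$
$\left(b{\left(3 \right)} \left(-8671\right) - 247946\right) - 497806 = \left(3 \left(1 + 3\right) \left(-8671\right) - 247946\right) - 497806 = \left(3 \cdot 4 \left(-8671\right) - 247946\right) - 497806 = \left(12 \left(-8671\right) - 247946\right) - 497806 = \left(-104052 - 247946\right) - 497806 = -351998 - 497806 = -849804$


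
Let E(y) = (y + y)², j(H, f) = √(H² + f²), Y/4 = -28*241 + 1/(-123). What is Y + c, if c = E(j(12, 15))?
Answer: -3138472/123 ≈ -25516.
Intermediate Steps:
Y = -3320020/123 (Y = 4*(-28*241 + 1/(-123)) = 4*(-6748 - 1/123) = 4*(-830005/123) = -3320020/123 ≈ -26992.)
E(y) = 4*y² (E(y) = (2*y)² = 4*y²)
c = 1476 (c = 4*(√(12² + 15²))² = 4*(√(144 + 225))² = 4*(√369)² = 4*(3*√41)² = 4*369 = 1476)
Y + c = -3320020/123 + 1476 = -3138472/123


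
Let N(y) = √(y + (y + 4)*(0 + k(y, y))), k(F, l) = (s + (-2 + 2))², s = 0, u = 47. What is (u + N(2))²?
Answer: (47 + √2)² ≈ 2343.9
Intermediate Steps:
k(F, l) = 0 (k(F, l) = (0 + (-2 + 2))² = (0 + 0)² = 0² = 0)
N(y) = √y (N(y) = √(y + (y + 4)*(0 + 0)) = √(y + (4 + y)*0) = √(y + 0) = √y)
(u + N(2))² = (47 + √2)²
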